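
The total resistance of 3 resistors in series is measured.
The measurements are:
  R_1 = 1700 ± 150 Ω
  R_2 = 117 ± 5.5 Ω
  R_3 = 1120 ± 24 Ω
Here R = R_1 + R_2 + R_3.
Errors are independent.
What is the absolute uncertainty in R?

152 Ω

For a sum/difference, combine absolute errors in quadrature:
  (δR_1)² = 22500;  (δR_2)² = 30.2;  (δR_3)² = 576
δR = √(23100) = 152 Ω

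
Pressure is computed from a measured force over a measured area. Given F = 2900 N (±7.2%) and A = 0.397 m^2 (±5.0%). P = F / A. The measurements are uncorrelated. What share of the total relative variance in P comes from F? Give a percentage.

(δP/P)² = (1·δF/F)² + (-1·δA/A)²
  F term: (1×0.0720)² = 0.00518
  A term: (-1×0.0500)² = 0.00250
Total = 0.00768. Share from F = 0.00518/0.00768 = 0.675.

67.5%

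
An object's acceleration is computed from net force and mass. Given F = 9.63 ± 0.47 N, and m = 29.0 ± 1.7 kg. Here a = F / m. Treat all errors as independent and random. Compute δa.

0.0253 m/s^2

For a monomial a ∝ F, m^-1, fractional errors add in quadrature:
  (1·δF/F)² = (1×0.0488)² = 0.00238;  (-1·δm/m)² = (-1×0.0586)² = 0.00344
δa/a = √(0.00582) = 0.0763
a = 0.332 m/s^2, so δa = 0.0763 × 0.332 = 0.0253 m/s^2.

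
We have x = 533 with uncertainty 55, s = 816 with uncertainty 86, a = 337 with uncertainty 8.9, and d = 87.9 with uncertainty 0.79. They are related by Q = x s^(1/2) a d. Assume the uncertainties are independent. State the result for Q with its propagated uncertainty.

(4.51 ± 0.538) × 10^8

Products/powers → add relative errors in quadrature, weighted by exponent:
  (1·δx/x)² = (1×0.103)² = 0.0106;  (½·δs/s)² = (0.5×0.105)² = 0.00278;  (1·δa/a)² = (1×0.0264)² = 0.000697;  (1·δd/d)² = (1×0.00899)² = 8.08e-05
δQ/Q = √(0.0142) = 0.119
Q = 4.51e+08, so δQ = 0.119 × 4.51e+08 = 5.38e+07.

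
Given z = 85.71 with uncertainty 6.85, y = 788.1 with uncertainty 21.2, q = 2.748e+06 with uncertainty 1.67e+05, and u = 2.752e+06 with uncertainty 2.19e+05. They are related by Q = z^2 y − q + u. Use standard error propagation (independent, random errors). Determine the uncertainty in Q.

9.78e+05

Let p = z^2·y = 5.79e+06. δp/p = √((2·δz/z)² + (1·δy/y)²) = √(0.0255 + 0.000724) = 0.162, so δp = 9.38e+05.
Q = p − q + u: δQ = √(δp² + δq² + δu²) = √(8.81e+11 + 2.79e+10 + 4.8e+10) = 9.78e+05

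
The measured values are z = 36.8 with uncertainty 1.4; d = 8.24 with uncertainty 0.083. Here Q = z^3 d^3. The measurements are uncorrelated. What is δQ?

3.29e+06

Each factor contributes (exponent × relative error)² to (δQ/Q)²:
  (3·δz/z)² = (3×0.0380)² = 0.0130;  (3·δd/d)² = (3×0.0101)² = 0.000913
δQ/Q = √(0.0139) = 0.118
Q = 2.79e+07, so δQ = 0.118 × 2.79e+07 = 3.29e+06.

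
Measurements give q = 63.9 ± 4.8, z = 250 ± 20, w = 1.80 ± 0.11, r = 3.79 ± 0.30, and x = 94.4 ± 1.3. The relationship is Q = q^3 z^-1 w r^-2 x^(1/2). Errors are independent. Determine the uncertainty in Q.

373

Since Q is a product/quotient, work with relative uncertainties:
  (3·δq/q)² = (3×0.0751)² = 0.0508;  (-1·δz/z)² = (-1×0.0800)² = 0.00640;  (1·δw/w)² = (1×0.0611)² = 0.00373;  (-2·δr/r)² = (-2×0.0792)² = 0.0251;  (½·δx/x)² = (0.5×0.0138)² = 4.74e-05
δQ/Q = √(0.0860) = 0.293
Q = 1270, so δQ = 0.293 × 1270 = 373.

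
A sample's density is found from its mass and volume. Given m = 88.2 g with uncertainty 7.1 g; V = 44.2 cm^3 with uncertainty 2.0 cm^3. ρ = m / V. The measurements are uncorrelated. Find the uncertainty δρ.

Each factor contributes (exponent × relative error)² to (δρ/ρ)²:
  (1·δm/m)² = (1×0.0805)² = 0.00648;  (-1·δV/V)² = (-1×0.0452)² = 0.00205
δρ/ρ = √(0.00853) = 0.0923
ρ = 2.00 g/cm^3, so δρ = 0.0923 × 2.00 = 0.184 g/cm^3.

0.184 g/cm^3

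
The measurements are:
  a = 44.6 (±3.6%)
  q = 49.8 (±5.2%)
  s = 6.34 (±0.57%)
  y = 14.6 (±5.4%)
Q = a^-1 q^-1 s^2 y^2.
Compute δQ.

0.485

Since Q is a product/quotient, work with relative uncertainties:
  (-1·δa/a)² = (-1×0.0360)² = 0.00130;  (-1·δq/q)² = (-1×0.0520)² = 0.00270;  (2·δs/s)² = (2×0.00570)² = 0.000130;  (2·δy/y)² = (2×0.0540)² = 0.0117
δQ/Q = √(0.0158) = 0.126
Q = 3.86, so δQ = 0.126 × 3.86 = 0.485.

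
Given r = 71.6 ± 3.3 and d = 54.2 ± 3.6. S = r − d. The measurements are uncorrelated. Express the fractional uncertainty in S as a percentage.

Sums and differences: (δS)² = Σ (cᵢ δxᵢ)².
  (δr)² = 10.9;  (δd)² = 13.0
δS = √(23.9) = 4.88
S = 17.4, so δS/S = 4.88/17.4 = 0.281.

28.1%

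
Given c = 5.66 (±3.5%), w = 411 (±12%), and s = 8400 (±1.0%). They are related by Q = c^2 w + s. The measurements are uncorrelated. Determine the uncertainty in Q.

Let p = c^2·w = 13200. δp/p = √((2·δc/c)² + (1·δw/w)²) = √(0.00490 + 0.0144) = 0.139, so δp = 1830.
Q = p + s: δQ = √(δp² + δs²) = √(3.35e+06 + 7060) = 1830

1830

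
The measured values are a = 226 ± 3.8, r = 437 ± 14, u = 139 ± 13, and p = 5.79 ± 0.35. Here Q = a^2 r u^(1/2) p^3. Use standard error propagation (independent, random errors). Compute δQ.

9.86e+09

Each factor contributes (exponent × relative error)² to (δQ/Q)²:
  (2·δa/a)² = (2×0.0168)² = 0.00113;  (1·δr/r)² = (1×0.0320)² = 0.00103;  (½·δu/u)² = (0.5×0.0935)² = 0.00219;  (3·δp/p)² = (3×0.0604)² = 0.0329
δQ/Q = √(0.0372) = 0.193
Q = 5.11e+10, so δQ = 0.193 × 5.11e+10 = 9.86e+09.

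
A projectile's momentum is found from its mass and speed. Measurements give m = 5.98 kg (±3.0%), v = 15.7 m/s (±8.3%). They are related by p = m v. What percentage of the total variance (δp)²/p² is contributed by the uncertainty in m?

(δp/p)² = (1·δm/m)² + (1·δv/v)²
  m term: (1×0.0300)² = 0.000900
  v term: (1×0.0830)² = 0.00689
Total = 0.00779. Share from m = 0.000900/0.00779 = 0.116.

11.6%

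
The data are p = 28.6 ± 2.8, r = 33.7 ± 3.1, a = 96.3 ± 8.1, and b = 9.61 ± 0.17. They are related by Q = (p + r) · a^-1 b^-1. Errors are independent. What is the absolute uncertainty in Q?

Let u = p + r = 62.3. δu = √(δp² + δr²) = √(7.84 + 9.61) = 4.18, so δu/u = 0.0671.
Q is then a monomial in u, a, b:
δQ/Q = √((δu/u)² + (-1·δa/a)² + (-1·δb/b)²) = √(0.00450 + 0.00707 + 0.000313) = 0.109
Q = 0.0673, so δQ = 0.109 × 0.0673 = 0.00734.

0.00734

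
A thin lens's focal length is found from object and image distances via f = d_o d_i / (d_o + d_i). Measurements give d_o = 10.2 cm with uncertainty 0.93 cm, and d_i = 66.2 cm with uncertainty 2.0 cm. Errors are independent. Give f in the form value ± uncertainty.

∂f/∂d_o = (d_i/(d_o+d_i))² = 0.751;  ∂f/∂d_i = (d_o/(d_o+d_i))² = 0.0178
δf = √((∂f/∂d_o · δd_o)² + (∂f/∂d_i · δd_i)²) = √(0.488 + 0.00127) = 0.699 cm
f = 8.84 cm.

8.84 ± 0.699 cm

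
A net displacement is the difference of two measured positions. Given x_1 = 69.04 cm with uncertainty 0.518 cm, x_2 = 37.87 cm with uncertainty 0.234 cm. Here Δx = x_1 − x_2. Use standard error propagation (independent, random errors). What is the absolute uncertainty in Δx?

Sums and differences: (δΔx)² = Σ (cᵢ δxᵢ)².
  (δx_1)² = 0.268;  (δx_2)² = 0.0548
δΔx = √(0.323) = 0.568 cm

0.568 cm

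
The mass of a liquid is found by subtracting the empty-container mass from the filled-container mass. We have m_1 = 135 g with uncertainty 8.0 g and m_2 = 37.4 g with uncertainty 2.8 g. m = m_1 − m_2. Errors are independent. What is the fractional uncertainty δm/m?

Each term contributes (cᵢ δxᵢ)² to (δm)²:
  (δm_1)² = 64.0;  (δm_2)² = 7.84
δm = √(71.8) = 8.48 g
m = 97.6 g, so δm/m = 8.48/97.6 = 0.0868.

0.0868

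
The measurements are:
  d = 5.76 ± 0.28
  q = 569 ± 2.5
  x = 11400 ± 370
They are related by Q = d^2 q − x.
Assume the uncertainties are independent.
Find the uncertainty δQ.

Let p = d^2·q = 18900. δp/p = √((2·δd/d)² + (1·δq/q)²) = √(0.00945 + 1.93e-05) = 0.0973, so δp = 1840.
Q = p − x: δQ = √(δp² + δx²) = √(3.38e+06 + 1.37e+05) = 1870

1870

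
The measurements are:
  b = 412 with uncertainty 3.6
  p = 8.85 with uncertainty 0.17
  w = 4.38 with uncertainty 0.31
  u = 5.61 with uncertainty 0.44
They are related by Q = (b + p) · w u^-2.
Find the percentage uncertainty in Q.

Let h = b + p = 421. δh = √(δb² + δp²) = √(13.0 + 0.0289) = 3.60, so δh/h = 0.00856.
Q is then a monomial in h, w, u:
δQ/Q = √((δh/h)² + (1·δw/w)² + (-2·δu/u)²) = √(7.33e-05 + 0.00501 + 0.0246) = 0.172

17.2%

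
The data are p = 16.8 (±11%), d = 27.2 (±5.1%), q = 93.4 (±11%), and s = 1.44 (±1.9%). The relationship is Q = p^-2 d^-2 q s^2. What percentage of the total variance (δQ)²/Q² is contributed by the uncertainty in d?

14.4%

(δQ/Q)² = (-2·δp/p)² + (-2·δd/d)² + (1·δq/q)² + (2·δs/s)²
  p term: (-2×0.110)² = 0.0484
  d term: (-2×0.0510)² = 0.0104
  q term: (1×0.110)² = 0.0121
  s term: (2×0.0190)² = 0.00144
Total = 0.0723. Share from d = 0.0104/0.0723 = 0.144.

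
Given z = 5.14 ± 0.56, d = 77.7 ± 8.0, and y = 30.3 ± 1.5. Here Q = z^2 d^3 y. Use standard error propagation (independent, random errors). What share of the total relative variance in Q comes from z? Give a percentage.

(δQ/Q)² = (2·δz/z)² + (3·δd/d)² + (1·δy/y)²
  z term: (2×0.109)² = 0.0475
  d term: (3×0.103)² = 0.0954
  y term: (1×0.0495)² = 0.00245
Total = 0.145. Share from z = 0.0475/0.145 = 0.327.

32.7%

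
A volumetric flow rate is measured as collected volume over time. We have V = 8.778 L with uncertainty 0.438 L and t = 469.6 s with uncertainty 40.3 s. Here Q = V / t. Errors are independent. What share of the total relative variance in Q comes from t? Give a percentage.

(δQ/Q)² = (1·δV/V)² + (-1·δt/t)²
  V term: (1×0.0499)² = 0.00249
  t term: (-1×0.0858)² = 0.00736
Total = 0.00985. Share from t = 0.00736/0.00985 = 0.747.

74.7%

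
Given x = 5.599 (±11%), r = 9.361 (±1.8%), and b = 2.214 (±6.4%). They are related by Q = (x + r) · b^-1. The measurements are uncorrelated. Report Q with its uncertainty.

6.757 ± 0.520

Let u = x + r = 14.96. δu = √(δx² + δr²) = √(0.379 + 0.0284) = 0.639, so δu/u = 0.0427.
Q is then a monomial in u, b:
δQ/Q = √((δu/u)² + (-1·δb/b)²) = √(0.00182 + 0.00410) = 0.0769
Q = 6.757, so δQ = 0.0769 × 6.757 = 0.520.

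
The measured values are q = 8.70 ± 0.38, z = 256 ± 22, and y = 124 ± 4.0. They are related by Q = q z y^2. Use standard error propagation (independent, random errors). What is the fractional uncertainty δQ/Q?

Relative error in a monomial: (δQ/Q)² = Σ (nᵢ · δxᵢ/xᵢ)².
  (1·δq/q)² = (1×0.0437)² = 0.00191;  (1·δz/z)² = (1×0.0859)² = 0.00739;  (2·δy/y)² = (2×0.0323)² = 0.00416
δQ/Q = √(0.0135) = 0.116

0.116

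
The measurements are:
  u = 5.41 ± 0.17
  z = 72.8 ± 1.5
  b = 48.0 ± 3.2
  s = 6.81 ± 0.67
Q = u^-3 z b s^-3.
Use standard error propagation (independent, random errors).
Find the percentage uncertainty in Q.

Relative error in a monomial: (δQ/Q)² = Σ (nᵢ · δxᵢ/xᵢ)².
  (-3·δu/u)² = (-3×0.0314)² = 0.00889;  (1·δz/z)² = (1×0.0206)² = 0.000425;  (1·δb/b)² = (1×0.0667)² = 0.00444;  (-3·δs/s)² = (-3×0.0984)² = 0.0871
δQ/Q = √(0.101) = 0.318

31.8%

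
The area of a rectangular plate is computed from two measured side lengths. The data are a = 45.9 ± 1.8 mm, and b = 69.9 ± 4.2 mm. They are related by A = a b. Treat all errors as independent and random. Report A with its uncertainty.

A is a product of powers, so relative uncertainties combine in quadrature:
  (1·δa/a)² = (1×0.0392)² = 0.00154;  (1·δb/b)² = (1×0.0601)² = 0.00361
δA/A = √(0.00515) = 0.0718
A = 3210 mm^2, so δA = 0.0718 × 3210 = 230 mm^2.

3210 ± 230 mm^2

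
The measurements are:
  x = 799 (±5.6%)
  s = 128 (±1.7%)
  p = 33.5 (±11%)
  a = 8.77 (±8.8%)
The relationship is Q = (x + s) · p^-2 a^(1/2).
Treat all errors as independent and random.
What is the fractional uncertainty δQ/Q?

Let u = x + s = 927. δu = √(δx² + δs²) = √(2000 + 4.73) = 44.8, so δu/u = 0.0483.
Q is then a monomial in u, p, a:
δQ/Q = √((δu/u)² + (-2·δp/p)² + (½·δa/a)²) = √(0.00234 + 0.0484 + 0.00194) = 0.230

0.230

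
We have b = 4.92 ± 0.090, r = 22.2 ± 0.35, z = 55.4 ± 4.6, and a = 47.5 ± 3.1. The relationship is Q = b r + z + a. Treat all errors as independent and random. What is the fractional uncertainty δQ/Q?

0.0290

Let p = b·r = 109. δp/p = √((1·δb/b)² + (1·δr/r)²) = √(0.000335 + 0.000249) = 0.0241, so δp = 2.64.
Q = p + z + a: δQ = √(δp² + δz² + δa²) = √(6.96 + 21.2 + 9.61) = 6.14
Q = 212, so δQ/Q = 6.14/212 = 0.0290.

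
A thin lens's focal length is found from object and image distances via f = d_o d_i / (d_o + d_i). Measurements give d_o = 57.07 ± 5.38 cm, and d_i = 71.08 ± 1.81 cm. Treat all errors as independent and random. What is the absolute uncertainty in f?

∂f/∂d_o = (d_i/(d_o+d_i))² = 0.308;  ∂f/∂d_i = (d_o/(d_o+d_i))² = 0.198
δf = √((∂f/∂d_o · δd_o)² + (∂f/∂d_i · δd_i)²) = √(2.74 + 0.129) = 1.69 cm

1.69 cm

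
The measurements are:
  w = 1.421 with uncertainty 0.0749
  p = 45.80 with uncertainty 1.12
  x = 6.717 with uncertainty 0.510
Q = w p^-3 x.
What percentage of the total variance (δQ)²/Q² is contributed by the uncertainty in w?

20.0%

(δQ/Q)² = (1·δw/w)² + (-3·δp/p)² + (1·δx/x)²
  w term: (1×0.0527)² = 0.00278
  p term: (-3×0.0245)² = 0.00538
  x term: (1×0.0759)² = 0.00576
Total = 0.0139. Share from w = 0.00278/0.0139 = 0.200.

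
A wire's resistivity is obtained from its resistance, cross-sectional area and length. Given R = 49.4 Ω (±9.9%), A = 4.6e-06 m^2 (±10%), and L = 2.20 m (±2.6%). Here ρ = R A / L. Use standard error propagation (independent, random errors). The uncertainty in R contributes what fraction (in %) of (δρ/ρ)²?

(δρ/ρ)² = (1·δR/R)² + (1·δA/A)² + (-1·δL/L)²
  R term: (1×0.0990)² = 0.00980
  A term: (1×0.100)² = 0.0100
  L term: (-1×0.0260)² = 0.000676
Total = 0.0205. Share from R = 0.00980/0.0205 = 0.479.

47.9%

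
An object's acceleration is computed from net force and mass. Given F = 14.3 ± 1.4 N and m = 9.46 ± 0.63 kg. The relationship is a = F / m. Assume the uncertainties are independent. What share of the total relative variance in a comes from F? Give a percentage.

68.4%

(δa/a)² = (1·δF/F)² + (-1·δm/m)²
  F term: (1×0.0979)² = 0.00958
  m term: (-1×0.0666)² = 0.00444
Total = 0.0140. Share from F = 0.00958/0.0140 = 0.684.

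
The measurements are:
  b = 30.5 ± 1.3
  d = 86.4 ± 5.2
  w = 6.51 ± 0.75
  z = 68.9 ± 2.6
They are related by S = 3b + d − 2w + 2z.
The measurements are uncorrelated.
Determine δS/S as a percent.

2.79%

Sums and differences: (δS)² = Σ (cᵢ δxᵢ)².
  (3·δb)² = 15.2;  (δd)² = 27.0;  (2·δw)² = 2.25;  (2·δz)² = 27.0
δS = √(71.5) = 8.46
S = 303, so δS/S = 8.46/303 = 0.0279.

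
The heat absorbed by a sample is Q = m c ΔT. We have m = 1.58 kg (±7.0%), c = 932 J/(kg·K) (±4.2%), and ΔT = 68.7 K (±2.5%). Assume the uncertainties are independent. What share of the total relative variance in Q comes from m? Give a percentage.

67.2%

(δQ/Q)² = (1·δm/m)² + (1·δc/c)² + (1·δΔT/ΔT)²
  m term: (1×0.0700)² = 0.00490
  c term: (1×0.0420)² = 0.00176
  ΔT term: (1×0.0250)² = 0.000625
Total = 0.00729. Share from m = 0.00490/0.00729 = 0.672.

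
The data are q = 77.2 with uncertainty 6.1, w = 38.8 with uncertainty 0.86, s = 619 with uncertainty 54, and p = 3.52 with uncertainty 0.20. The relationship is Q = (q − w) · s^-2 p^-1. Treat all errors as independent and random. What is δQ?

6.94e-06

Let u = q − w = 38.4. δu = √(δq² + δw²) = √(37.2 + 0.740) = 6.16, so δu/u = 0.160.
Q is then a monomial in u, s, p:
δQ/Q = √((δu/u)² + (-2·δs/s)² + (-1·δp/p)²) = √(0.0257 + 0.0304 + 0.00323) = 0.244
Q = 2.85e-05, so δQ = 0.244 × 2.85e-05 = 6.94e-06.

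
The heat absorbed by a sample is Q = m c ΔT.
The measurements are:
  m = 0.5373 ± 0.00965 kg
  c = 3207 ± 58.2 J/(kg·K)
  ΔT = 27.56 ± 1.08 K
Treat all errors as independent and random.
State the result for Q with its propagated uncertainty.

47490 ± 2220 J

Products/powers → add relative errors in quadrature, weighted by exponent:
  (1·δm/m)² = (1×0.0180)² = 0.000323;  (1·δc/c)² = (1×0.0181)² = 0.000329;  (1·δΔT/ΔT)² = (1×0.0392)² = 0.00154
δQ/Q = √(0.00219) = 0.0468
Q = 47490 J, so δQ = 0.0468 × 47490 = 2220 J.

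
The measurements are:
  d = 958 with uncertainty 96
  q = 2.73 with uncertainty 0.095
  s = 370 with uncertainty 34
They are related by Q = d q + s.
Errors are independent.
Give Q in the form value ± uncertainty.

2990 ± 280

Let p = d·q = 2620. δp/p = √((1·δd/d)² + (1·δq/q)²) = √(0.0100 + 0.00121) = 0.106, so δp = 277.
Q = p + s: δQ = √(δp² + δs²) = √(77000 + 1160) = 280
Q = 2990.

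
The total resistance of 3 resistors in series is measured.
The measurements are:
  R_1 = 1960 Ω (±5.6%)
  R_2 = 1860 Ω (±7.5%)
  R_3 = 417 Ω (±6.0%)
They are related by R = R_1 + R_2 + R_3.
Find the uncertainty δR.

179 Ω

For a sum/difference, combine absolute errors in quadrature:
  (δR_1)² = 12000;  (δR_2)² = 19500;  (δR_3)² = 626
δR = √(32100) = 179 Ω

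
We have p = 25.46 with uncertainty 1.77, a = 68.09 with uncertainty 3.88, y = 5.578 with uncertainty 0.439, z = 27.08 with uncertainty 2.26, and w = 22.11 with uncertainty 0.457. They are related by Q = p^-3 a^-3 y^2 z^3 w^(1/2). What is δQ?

Relative error in a monomial: (δQ/Q)² = Σ (nᵢ · δxᵢ/xᵢ)².
  (-3·δp/p)² = (-3×0.0695)² = 0.0435;  (-3·δa/a)² = (-3×0.0570)² = 0.0292;  (2·δy/y)² = (2×0.0787)² = 0.0248;  (3·δz/z)² = (3×0.0835)² = 0.0627;  (½·δw/w)² = (0.5×0.0207)² = 0.000107
δQ/Q = √(0.160) = 0.400
Q = 0.0005577, so δQ = 0.400 × 0.0005577 = 0.000223.

0.000223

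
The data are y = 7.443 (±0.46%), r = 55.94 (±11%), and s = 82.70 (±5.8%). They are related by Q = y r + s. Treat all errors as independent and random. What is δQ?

Let p = y·r = 416.4. δp/p = √((1·δy/y)² + (1·δr/r)²) = √(2.12e-05 + 0.0121) = 0.110, so δp = 45.8.
Q = p + s: δQ = √(δp² + δs²) = √(2100 + 23.0) = 46.1

46.1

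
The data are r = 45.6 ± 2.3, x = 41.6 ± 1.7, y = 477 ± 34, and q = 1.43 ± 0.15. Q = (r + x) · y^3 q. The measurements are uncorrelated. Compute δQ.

Let u = r + x = 87.2. δu = √(δr² + δx²) = √(5.29 + 2.89) = 2.86, so δu/u = 0.0328.
Q is then a monomial in u, y, q:
δQ/Q = √((δu/u)² + (3·δy/y)² + (1·δq/q)²) = √(0.00108 + 0.0457 + 0.0110) = 0.240
Q = 1.35e+10, so δQ = 0.240 × 1.35e+10 = 3.25e+09.

3.25e+09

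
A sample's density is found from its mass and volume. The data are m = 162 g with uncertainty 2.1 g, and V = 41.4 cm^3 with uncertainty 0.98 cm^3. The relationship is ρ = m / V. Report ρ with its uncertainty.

For a monomial ρ ∝ m, V^-1, fractional errors add in quadrature:
  (1·δm/m)² = (1×0.0130)² = 0.000168;  (-1·δV/V)² = (-1×0.0237)² = 0.000560
δρ/ρ = √(0.000728) = 0.0270
ρ = 3.91 g/cm^3, so δρ = 0.0270 × 3.91 = 0.106 g/cm^3.

3.91 ± 0.106 g/cm^3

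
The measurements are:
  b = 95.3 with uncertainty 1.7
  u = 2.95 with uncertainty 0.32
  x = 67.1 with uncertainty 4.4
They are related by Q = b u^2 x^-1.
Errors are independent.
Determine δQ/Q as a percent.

22.7%

Since Q is a product/quotient, work with relative uncertainties:
  (1·δb/b)² = (1×0.0178)² = 0.000318;  (2·δu/u)² = (2×0.108)² = 0.0471;  (-1·δx/x)² = (-1×0.0656)² = 0.00430
δQ/Q = √(0.0517) = 0.227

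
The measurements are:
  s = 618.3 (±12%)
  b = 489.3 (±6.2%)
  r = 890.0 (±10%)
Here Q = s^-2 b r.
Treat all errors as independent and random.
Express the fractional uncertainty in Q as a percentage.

26.7%

For a monomial Q ∝ s^-2, b, r, fractional errors add in quadrature:
  (-2·δs/s)² = (-2×0.120)² = 0.0576;  (1·δb/b)² = (1×0.0620)² = 0.00384;  (1·δr/r)² = (1×0.100)² = 0.0100
δQ/Q = √(0.0714) = 0.267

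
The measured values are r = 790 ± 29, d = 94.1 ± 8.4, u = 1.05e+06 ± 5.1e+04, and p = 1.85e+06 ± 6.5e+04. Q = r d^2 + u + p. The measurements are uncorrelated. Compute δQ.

Let w = r·d^2 = 7e+06. δw/w = √((1·δr/r)² + (2·δd/d)²) = √(0.00135 + 0.0319) = 0.182, so δw = 1.28e+06.
Q = w + u + p: δQ = √(δw² + δu² + δp²) = √(1.63e+12 + 2.6e+09 + 4.22e+09) = 1.28e+06

1.28e+06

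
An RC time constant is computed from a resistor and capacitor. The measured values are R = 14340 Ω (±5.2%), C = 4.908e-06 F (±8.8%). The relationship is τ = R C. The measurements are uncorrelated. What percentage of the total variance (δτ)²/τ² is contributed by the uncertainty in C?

(δτ/τ)² = (1·δR/R)² + (1·δC/C)²
  R term: (1×0.0520)² = 0.00270
  C term: (1×0.0880)² = 0.00774
Total = 0.0104. Share from C = 0.00774/0.0104 = 0.741.

74.1%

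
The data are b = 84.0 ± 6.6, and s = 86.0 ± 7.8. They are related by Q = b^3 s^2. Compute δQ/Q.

Each factor contributes (exponent × relative error)² to (δQ/Q)²:
  (3·δb/b)² = (3×0.0786)² = 0.0556;  (2·δs/s)² = (2×0.0907)² = 0.0329
δQ/Q = √(0.0885) = 0.297

0.297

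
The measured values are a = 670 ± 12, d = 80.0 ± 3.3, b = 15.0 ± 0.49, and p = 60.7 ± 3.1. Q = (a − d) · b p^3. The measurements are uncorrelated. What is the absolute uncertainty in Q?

Let u = a − d = 590. δu = √(δa² + δd²) = √(144 + 10.9) = 12.4, so δu/u = 0.0211.
Q is then a monomial in u, b, p:
δQ/Q = √((δu/u)² + (1·δb/b)² + (3·δp/p)²) = √(0.000445 + 0.00107 + 0.0235) = 0.158
Q = 1.98e+09, so δQ = 0.158 × 1.98e+09 = 3.13e+08.

3.13e+08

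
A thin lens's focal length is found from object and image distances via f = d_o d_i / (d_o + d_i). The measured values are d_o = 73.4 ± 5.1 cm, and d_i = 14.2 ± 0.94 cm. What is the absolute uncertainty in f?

∂f/∂d_o = (d_i/(d_o+d_i))² = 0.0263;  ∂f/∂d_i = (d_o/(d_o+d_i))² = 0.702
δf = √((∂f/∂d_o · δd_o)² + (∂f/∂d_i · δd_i)²) = √(0.0180 + 0.436) = 0.673 cm

0.673 cm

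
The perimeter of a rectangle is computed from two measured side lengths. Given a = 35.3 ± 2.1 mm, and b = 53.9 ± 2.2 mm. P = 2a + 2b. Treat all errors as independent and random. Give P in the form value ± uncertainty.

Absolute uncertainties add in quadrature for a linear combination:
  (2·δa)² = 17.6;  (2·δb)² = 19.4
δP = √(37.0) = 6.08 mm
P = 178 mm.

178 ± 6.08 mm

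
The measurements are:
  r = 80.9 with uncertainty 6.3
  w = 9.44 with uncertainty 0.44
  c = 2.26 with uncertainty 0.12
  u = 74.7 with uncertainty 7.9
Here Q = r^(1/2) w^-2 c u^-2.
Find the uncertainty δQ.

9.82e-06

For a monomial Q ∝ r^(1/2), w^-2, c, u^-2, fractional errors add in quadrature:
  (½·δr/r)² = (0.5×0.0779)² = 0.00152;  (-2·δw/w)² = (-2×0.0466)² = 0.00869;  (1·δc/c)² = (1×0.0531)² = 0.00282;  (-2·δu/u)² = (-2×0.106)² = 0.0447
δQ/Q = √(0.0578) = 0.240
Q = 4.09e-05, so δQ = 0.240 × 4.09e-05 = 9.82e-06.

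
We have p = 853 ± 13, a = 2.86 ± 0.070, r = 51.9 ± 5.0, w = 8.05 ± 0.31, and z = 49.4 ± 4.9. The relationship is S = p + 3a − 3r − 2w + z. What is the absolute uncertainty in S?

20.5

Each term contributes (cᵢ δxᵢ)² to (δS)²:
  (δp)² = 169;  (3·δa)² = 0.0441;  (3·δr)² = 225;  (2·δw)² = 0.384;  (δz)² = 24.0
δS = √(418) = 20.5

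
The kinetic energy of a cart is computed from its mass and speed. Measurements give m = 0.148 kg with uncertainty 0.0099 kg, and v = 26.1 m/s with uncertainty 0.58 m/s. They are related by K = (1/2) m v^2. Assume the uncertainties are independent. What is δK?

K is a product of powers, so relative uncertainties combine in quadrature:
  (1·δm/m)² = (1×0.0669)² = 0.00447;  (2·δv/v)² = (2×0.0222)² = 0.00198
δK/K = √(0.00645) = 0.0803
K = 50.4 J, so δK = 0.0803 × 50.4 = 4.05 J.

4.05 J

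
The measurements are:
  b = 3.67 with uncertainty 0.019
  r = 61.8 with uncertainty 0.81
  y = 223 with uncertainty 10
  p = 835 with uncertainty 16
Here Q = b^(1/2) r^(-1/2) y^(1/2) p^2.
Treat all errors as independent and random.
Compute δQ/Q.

For a monomial Q ∝ b^(1/2), r^(-1/2), y^(1/2), p^2, fractional errors add in quadrature:
  (½·δb/b)² = (0.5×0.00518)² = 6.7e-06;  (−½·δr/r)² = (-0.5×0.0131)² = 4.29e-05;  (½·δy/y)² = (0.5×0.0448)² = 0.000503;  (2·δp/p)² = (2×0.0192)² = 0.00147
δQ/Q = √(0.00202) = 0.0450

0.0450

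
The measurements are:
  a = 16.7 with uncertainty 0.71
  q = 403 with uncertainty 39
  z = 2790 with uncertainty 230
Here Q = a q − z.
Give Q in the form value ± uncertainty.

Let p = a·q = 6730. δp/p = √((1·δa/a)² + (1·δq/q)²) = √(0.00181 + 0.00937) = 0.106, so δp = 711.
Q = p − z: δQ = √(δp² + δz²) = √(5.06e+05 + 52900) = 748
Q = 3940.

3940 ± 748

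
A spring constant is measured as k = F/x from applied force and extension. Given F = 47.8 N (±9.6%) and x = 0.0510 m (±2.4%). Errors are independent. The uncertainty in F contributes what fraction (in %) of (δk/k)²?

94.1%

(δk/k)² = (1·δF/F)² + (-1·δx/x)²
  F term: (1×0.0960)² = 0.00922
  x term: (-1×0.0240)² = 0.000576
Total = 0.00979. Share from F = 0.00922/0.00979 = 0.941.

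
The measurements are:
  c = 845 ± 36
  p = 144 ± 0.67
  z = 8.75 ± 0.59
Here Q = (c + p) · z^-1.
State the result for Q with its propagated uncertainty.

Let u = c + p = 989. δu = √(δc² + δp²) = √(1300 + 0.449) = 36.0, so δu/u = 0.0364.
Q is then a monomial in u, z:
δQ/Q = √((δu/u)² + (-1·δz/z)²) = √(0.00133 + 0.00455) = 0.0766
Q = 113, so δQ = 0.0766 × 113 = 8.66.

113 ± 8.66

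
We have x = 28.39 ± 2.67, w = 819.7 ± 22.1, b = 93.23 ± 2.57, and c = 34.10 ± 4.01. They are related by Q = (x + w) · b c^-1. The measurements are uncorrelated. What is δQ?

Let u = x + w = 848.1. δu = √(δx² + δw²) = √(7.13 + 488) = 22.3, so δu/u = 0.0262.
Q is then a monomial in u, b, c:
δQ/Q = √((δu/u)² + (1·δb/b)² + (-1·δc/c)²) = √(0.000689 + 0.000760 + 0.0138) = 0.124
Q = 2319, so δQ = 0.124 × 2319 = 287.

287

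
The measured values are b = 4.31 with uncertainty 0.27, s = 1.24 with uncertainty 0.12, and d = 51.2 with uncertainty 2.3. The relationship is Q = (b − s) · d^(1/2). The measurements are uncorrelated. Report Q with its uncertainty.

22.0 ± 2.17

Let u = b − s = 3.07. δu = √(δb² + δs²) = √(0.0729 + 0.0144) = 0.295, so δu/u = 0.0962.
Q is then a monomial in u, d:
δQ/Q = √((δu/u)² + (½·δd/d)²) = √(0.00926 + 0.000504) = 0.0988
Q = 22.0, so δQ = 0.0988 × 22.0 = 2.17.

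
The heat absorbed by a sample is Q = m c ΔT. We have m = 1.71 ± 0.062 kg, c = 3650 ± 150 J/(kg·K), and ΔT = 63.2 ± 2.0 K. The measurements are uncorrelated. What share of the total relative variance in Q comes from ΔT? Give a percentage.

25.0%

(δQ/Q)² = (1·δm/m)² + (1·δc/c)² + (1·δΔT/ΔT)²
  m term: (1×0.0363)² = 0.00131
  c term: (1×0.0411)² = 0.00169
  ΔT term: (1×0.0316)² = 0.00100
Total = 0.00400. Share from ΔT = 0.00100/0.00400 = 0.250.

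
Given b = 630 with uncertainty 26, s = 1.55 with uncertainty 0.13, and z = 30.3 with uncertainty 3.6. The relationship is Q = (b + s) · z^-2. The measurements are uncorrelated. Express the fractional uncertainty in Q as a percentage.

24.1%

Let u = b + s = 632. δu = √(δb² + δs²) = √(676 + 0.0169) = 26.0, so δu/u = 0.0412.
Q is then a monomial in u, z:
δQ/Q = √((δu/u)² + (-2·δz/z)²) = √(0.00169 + 0.0565) = 0.241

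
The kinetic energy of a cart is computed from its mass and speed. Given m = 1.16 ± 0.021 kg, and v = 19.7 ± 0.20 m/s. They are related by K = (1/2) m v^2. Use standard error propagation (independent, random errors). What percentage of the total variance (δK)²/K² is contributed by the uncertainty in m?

44.3%

(δK/K)² = (1·δm/m)² + (2·δv/v)²
  m term: (1×0.0181)² = 0.000328
  v term: (2×0.0102)² = 0.000412
Total = 0.000740. Share from m = 0.000328/0.000740 = 0.443.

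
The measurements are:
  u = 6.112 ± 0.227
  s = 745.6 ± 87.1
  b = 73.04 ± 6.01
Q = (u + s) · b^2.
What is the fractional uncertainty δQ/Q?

Let w = u + s = 751.7. δw = √(δu² + δs²) = √(0.0515 + 7590) = 87.1, so δw/w = 0.116.
Q is then a monomial in w, b:
δQ/Q = √((δw/w)² + (2·δb/b)²) = √(0.0134 + 0.0271) = 0.201

0.201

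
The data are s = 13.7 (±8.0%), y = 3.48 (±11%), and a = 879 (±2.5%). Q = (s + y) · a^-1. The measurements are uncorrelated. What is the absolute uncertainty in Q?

0.00141

Let u = s + y = 17.2. δu = √(δs² + δy²) = √(1.20 + 0.147) = 1.16, so δu/u = 0.0676.
Q is then a monomial in u, a:
δQ/Q = √((δu/u)² + (-1·δa/a)²) = √(0.00457 + 0.000625) = 0.0721
Q = 0.0195, so δQ = 0.0721 × 0.0195 = 0.00141.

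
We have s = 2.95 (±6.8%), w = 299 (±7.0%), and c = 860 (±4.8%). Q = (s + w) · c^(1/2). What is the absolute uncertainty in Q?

Let u = s + w = 302. δu = √(δs² + δw²) = √(0.0402 + 438) = 20.9, so δu/u = 0.0693.
Q is then a monomial in u, c:
δQ/Q = √((δu/u)² + (½·δc/c)²) = √(0.00481 + 0.000576) = 0.0734
Q = 8850, so δQ = 0.0734 × 8850 = 650.

650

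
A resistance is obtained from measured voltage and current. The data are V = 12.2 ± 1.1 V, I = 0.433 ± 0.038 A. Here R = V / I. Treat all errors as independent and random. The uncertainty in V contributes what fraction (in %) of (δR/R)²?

(δR/R)² = (1·δV/V)² + (-1·δI/I)²
  V term: (1×0.0902)² = 0.00813
  I term: (-1×0.0878)² = 0.00770
Total = 0.0158. Share from V = 0.00813/0.0158 = 0.514.

51.4%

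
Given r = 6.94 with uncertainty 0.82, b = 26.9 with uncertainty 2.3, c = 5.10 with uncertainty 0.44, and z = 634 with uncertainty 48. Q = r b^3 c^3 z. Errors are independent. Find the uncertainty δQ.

For a monomial Q ∝ r, b^3, c^3, z, fractional errors add in quadrature:
  (1·δr/r)² = (1×0.118)² = 0.0140;  (3·δb/b)² = (3×0.0855)² = 0.0658;  (3·δc/c)² = (3×0.0863)² = 0.0670;  (1·δz/z)² = (1×0.0757)² = 0.00573
δQ/Q = √(0.152) = 0.390
Q = 1.14e+10, so δQ = 0.390 × 1.14e+10 = 4.44e+09.

4.44e+09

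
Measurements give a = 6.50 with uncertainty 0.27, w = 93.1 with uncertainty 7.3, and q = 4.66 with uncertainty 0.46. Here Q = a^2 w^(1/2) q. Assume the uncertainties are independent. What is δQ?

256

For a monomial Q ∝ a^2, w^(1/2), q, fractional errors add in quadrature:
  (2·δa/a)² = (2×0.0415)² = 0.00690;  (½·δw/w)² = (0.5×0.0784)² = 0.00154;  (1·δq/q)² = (1×0.0987)² = 0.00974
δQ/Q = √(0.0182) = 0.135
Q = 1900, so δQ = 0.135 × 1900 = 256.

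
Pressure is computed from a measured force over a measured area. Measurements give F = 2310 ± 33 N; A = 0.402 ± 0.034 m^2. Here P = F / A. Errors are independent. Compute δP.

Relative error in a monomial: (δP/P)² = Σ (nᵢ · δxᵢ/xᵢ)².
  (1·δF/F)² = (1×0.0143)² = 0.000204;  (-1·δA/A)² = (-1×0.0846)² = 0.00715
δP/P = √(0.00736) = 0.0858
P = 5750 Pa, so δP = 0.0858 × 5750 = 493 Pa.

493 Pa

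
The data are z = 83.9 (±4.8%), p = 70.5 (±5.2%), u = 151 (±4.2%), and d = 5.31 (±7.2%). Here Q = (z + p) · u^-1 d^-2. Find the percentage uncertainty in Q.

Let w = z + p = 154. δw = √(δz² + δp²) = √(16.2 + 13.4) = 5.45, so δw/w = 0.0353.
Q is then a monomial in w, u, d:
δQ/Q = √((δw/w)² + (-1·δu/u)² + (-2·δd/d)²) = √(0.00124 + 0.00176 + 0.0207) = 0.154

15.4%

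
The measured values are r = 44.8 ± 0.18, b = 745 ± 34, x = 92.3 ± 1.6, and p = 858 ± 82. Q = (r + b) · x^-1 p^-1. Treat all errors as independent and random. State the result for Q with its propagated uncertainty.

Let u = r + b = 790. δu = √(δr² + δb²) = √(0.0324 + 1160) = 34.0, so δu/u = 0.0430.
Q is then a monomial in u, x, p:
δQ/Q = √((δu/u)² + (-1·δx/x)² + (-1·δp/p)²) = √(0.00185 + 0.000300 + 0.00913) = 0.106
Q = 0.00997, so δQ = 0.106 × 0.00997 = 0.00106.

0.00997 ± 0.00106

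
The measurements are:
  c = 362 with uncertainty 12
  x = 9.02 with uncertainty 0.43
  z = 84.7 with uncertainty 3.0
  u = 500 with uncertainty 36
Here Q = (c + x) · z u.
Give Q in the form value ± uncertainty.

Let w = c + x = 371. δw = √(δc² + δx²) = √(144 + 0.185) = 12.0, so δw/w = 0.0324.
Q is then a monomial in w, z, u:
δQ/Q = √((δw/w)² + (1·δz/z)² + (1·δu/u)²) = √(0.00105 + 0.00125 + 0.00518) = 0.0865
Q = 1.57e+07, so δQ = 0.0865 × 1.57e+07 = 1.36e+06.

(1.57 ± 0.136) × 10^7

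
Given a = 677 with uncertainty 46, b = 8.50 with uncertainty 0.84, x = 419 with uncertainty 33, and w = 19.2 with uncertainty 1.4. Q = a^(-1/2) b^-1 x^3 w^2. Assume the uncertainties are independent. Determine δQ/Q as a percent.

29.7%

Each factor contributes (exponent × relative error)² to (δQ/Q)²:
  (−½·δa/a)² = (-0.5×0.0679)² = 0.00115;  (-1·δb/b)² = (-1×0.0988)² = 0.00977;  (3·δx/x)² = (3×0.0788)² = 0.0558;  (2·δw/w)² = (2×0.0729)² = 0.0213
δQ/Q = √(0.0880) = 0.297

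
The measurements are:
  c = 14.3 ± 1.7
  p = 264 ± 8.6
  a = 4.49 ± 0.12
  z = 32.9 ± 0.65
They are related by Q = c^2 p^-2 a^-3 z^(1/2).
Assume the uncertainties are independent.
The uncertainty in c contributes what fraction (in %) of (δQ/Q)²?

84.0%

(δQ/Q)² = (2·δc/c)² + (-2·δp/p)² + (-3·δa/a)² + (½·δz/z)²
  c term: (2×0.119)² = 0.0565
  p term: (-2×0.0326)² = 0.00424
  a term: (-3×0.0267)² = 0.00643
  z term: (0.5×0.0198)² = 9.76e-05
Total = 0.0673. Share from c = 0.0565/0.0673 = 0.840.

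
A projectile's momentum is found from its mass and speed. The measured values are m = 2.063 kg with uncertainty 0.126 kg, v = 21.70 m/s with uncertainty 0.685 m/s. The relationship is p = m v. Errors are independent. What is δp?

3.08 kg·m/s

p is a product of powers, so relative uncertainties combine in quadrature:
  (1·δm/m)² = (1×0.0611)² = 0.00373;  (1·δv/v)² = (1×0.0316)² = 0.000996
δp/p = √(0.00473) = 0.0688
p = 44.77 kg·m/s, so δp = 0.0688 × 44.77 = 3.08 kg·m/s.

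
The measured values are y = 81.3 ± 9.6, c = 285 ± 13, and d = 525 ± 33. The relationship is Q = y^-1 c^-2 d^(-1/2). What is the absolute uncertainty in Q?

For a monomial Q ∝ y^-1, c^-2, d^(-1/2), fractional errors add in quadrature:
  (-1·δy/y)² = (-1×0.118)² = 0.0139;  (-2·δc/c)² = (-2×0.0456)² = 0.00832;  (−½·δd/d)² = (-0.5×0.0629)² = 0.000988
δQ/Q = √(0.0233) = 0.152
Q = 6.61e-09, so δQ = 0.152 × 6.61e-09 = 1.01e-09.

1.01e-09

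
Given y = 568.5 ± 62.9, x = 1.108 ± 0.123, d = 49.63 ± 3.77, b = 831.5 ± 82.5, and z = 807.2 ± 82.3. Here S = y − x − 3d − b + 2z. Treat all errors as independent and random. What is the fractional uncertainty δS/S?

0.162

Sums and differences: (δS)² = Σ (cᵢ δxᵢ)².
  (δy)² = 3960;  (δx)² = 0.0151;  (3·δd)² = 128;  (δb)² = 6810;  (2·δz)² = 27100
δS = √(38000) = 195
S = 1201, so δS/S = 195/1201 = 0.162.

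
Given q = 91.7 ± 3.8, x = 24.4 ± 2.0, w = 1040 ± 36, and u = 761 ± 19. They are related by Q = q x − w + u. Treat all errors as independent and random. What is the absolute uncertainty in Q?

209

Let p = q·x = 2240. δp/p = √((1·δq/q)² + (1·δx/x)²) = √(0.00172 + 0.00672) = 0.0918, so δp = 206.
Q = p − w + u: δQ = √(δp² + δw² + δu²) = √(42200 + 1300 + 361) = 209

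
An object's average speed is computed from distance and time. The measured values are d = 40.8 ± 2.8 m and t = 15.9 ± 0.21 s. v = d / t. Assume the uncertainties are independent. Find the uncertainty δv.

0.179 m/s

v is a product of powers, so relative uncertainties combine in quadrature:
  (1·δd/d)² = (1×0.0686)² = 0.00471;  (-1·δt/t)² = (-1×0.0132)² = 0.000174
δv/v = √(0.00488) = 0.0699
v = 2.57 m/s, so δv = 0.0699 × 2.57 = 0.179 m/s.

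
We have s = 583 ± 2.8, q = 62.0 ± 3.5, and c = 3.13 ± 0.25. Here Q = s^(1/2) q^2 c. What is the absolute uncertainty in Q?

40200

Products/powers → add relative errors in quadrature, weighted by exponent:
  (½·δs/s)² = (0.5×0.00480)² = 5.77e-06;  (2·δq/q)² = (2×0.0565)² = 0.0127;  (1·δc/c)² = (1×0.0799)² = 0.00638
δQ/Q = √(0.0191) = 0.138
Q = 2.91e+05, so δQ = 0.138 × 2.91e+05 = 40200.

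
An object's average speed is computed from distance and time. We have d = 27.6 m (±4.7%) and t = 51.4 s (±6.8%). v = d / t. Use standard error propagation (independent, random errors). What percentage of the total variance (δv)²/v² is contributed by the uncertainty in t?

67.7%

(δv/v)² = (1·δd/d)² + (-1·δt/t)²
  d term: (1×0.0470)² = 0.00221
  t term: (-1×0.0680)² = 0.00462
Total = 0.00683. Share from t = 0.00462/0.00683 = 0.677.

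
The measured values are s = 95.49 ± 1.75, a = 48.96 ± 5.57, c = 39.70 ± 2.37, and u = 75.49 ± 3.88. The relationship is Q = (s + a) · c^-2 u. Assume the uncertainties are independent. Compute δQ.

Let w = s + a = 144.4. δw = √(δs² + δa²) = √(3.06 + 31.0) = 5.84, so δw/w = 0.0404.
Q is then a monomial in w, c, u:
δQ/Q = √((δw/w)² + (-2·δc/c)² + (1·δu/u)²) = √(0.00163 + 0.0143 + 0.00264) = 0.136
Q = 6.919, so δQ = 0.136 × 6.919 = 0.942.

0.942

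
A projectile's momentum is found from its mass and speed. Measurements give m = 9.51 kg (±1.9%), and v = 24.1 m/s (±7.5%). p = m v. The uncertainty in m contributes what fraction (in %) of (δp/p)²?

(δp/p)² = (1·δm/m)² + (1·δv/v)²
  m term: (1×0.0190)² = 0.000361
  v term: (1×0.0750)² = 0.00562
Total = 0.00599. Share from m = 0.000361/0.00599 = 0.0603.

6.03%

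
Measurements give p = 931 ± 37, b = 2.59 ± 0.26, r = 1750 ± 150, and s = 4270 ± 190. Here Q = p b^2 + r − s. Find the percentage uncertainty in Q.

34.9%

Let w = p·b^2 = 6250. δw/w = √((1·δp/p)² + (2·δb/b)²) = √(0.00158 + 0.0403) = 0.205, so δw = 1280.
Q = w + r − s: δQ = √(δw² + δr² + δs²) = √(1.63e+06 + 22500 + 36100) = 1300
Q = 3730, so δQ/Q = 1300/3730 = 0.349.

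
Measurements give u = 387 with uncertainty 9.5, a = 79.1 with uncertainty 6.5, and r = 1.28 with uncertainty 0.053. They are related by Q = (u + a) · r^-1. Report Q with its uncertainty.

Let w = u + a = 466. δw = √(δu² + δa²) = √(90.2 + 42.2) = 11.5, so δw/w = 0.0247.
Q is then a monomial in w, r:
δQ/Q = √((δw/w)² + (-1·δr/r)²) = √(0.000610 + 0.00171) = 0.0482
Q = 364, so δQ = 0.0482 × 364 = 17.6.

364 ± 17.6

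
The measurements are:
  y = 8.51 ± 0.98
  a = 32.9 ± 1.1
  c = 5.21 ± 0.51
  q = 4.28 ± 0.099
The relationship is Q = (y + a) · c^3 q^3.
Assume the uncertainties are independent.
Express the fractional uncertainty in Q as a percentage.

30.4%

Let u = y + a = 41.4. δu = √(δy² + δa²) = √(0.960 + 1.21) = 1.47, so δu/u = 0.0356.
Q is then a monomial in u, c, q:
δQ/Q = √((δu/u)² + (3·δc/c)² + (3·δq/q)²) = √(0.00127 + 0.0862 + 0.00482) = 0.304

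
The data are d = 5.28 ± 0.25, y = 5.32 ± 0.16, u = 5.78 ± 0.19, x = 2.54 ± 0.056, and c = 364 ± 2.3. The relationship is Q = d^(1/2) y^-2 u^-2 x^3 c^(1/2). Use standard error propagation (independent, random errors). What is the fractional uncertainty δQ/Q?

Relative error in a monomial: (δQ/Q)² = Σ (nᵢ · δxᵢ/xᵢ)².
  (½·δd/d)² = (0.5×0.0473)² = 0.000560;  (-2·δy/y)² = (-2×0.0301)² = 0.00362;  (-2·δu/u)² = (-2×0.0329)² = 0.00432;  (3·δx/x)² = (3×0.0220)² = 0.00437;  (½·δc/c)² = (0.5×0.00632)² = 9.98e-06
δQ/Q = √(0.0129) = 0.114

0.114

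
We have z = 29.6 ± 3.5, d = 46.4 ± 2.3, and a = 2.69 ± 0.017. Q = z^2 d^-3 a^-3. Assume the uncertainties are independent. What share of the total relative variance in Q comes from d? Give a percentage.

28.2%

(δQ/Q)² = (2·δz/z)² + (-3·δd/d)² + (-3·δa/a)²
  z term: (2×0.118)² = 0.0559
  d term: (-3×0.0496)² = 0.0221
  a term: (-3×0.00632)² = 0.000359
Total = 0.0784. Share from d = 0.0221/0.0784 = 0.282.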